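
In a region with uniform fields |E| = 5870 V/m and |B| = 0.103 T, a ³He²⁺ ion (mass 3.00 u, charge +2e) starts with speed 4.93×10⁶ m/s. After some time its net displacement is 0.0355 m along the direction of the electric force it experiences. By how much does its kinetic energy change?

The magnetic force is always ⟂ v and does no work; only the electric force changes KE.
ΔKE = F_E · d = |q|E d = (3.204×10⁻¹⁹)(5870)(0.0355) ≈ 6.68×10⁻¹⁷ J.

ΔKE ≈ 6.68×10⁻¹⁷ J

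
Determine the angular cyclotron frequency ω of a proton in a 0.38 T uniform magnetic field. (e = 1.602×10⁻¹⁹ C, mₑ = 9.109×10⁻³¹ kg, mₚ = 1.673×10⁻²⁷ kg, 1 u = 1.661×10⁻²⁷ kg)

ω ≈ 3.6×10⁷ rad/s

ω = |q|B/m.
ω = (1.602×10⁻¹⁹)(0.38)/1.673×10⁻²⁷ ≈ 3.6×10⁷ rad/s.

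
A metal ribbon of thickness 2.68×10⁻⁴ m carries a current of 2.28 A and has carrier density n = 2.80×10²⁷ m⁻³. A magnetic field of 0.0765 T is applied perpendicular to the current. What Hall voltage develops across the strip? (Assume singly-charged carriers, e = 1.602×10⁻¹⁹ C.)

V_H ≈ 1.45×10⁻⁶ V

V_H = IB/(n e t).
V_H = (2.28)(0.0765)/((2.80×10²⁷)(1.602×10⁻¹⁹)(2.68×10⁻⁴)) ≈ 1.45×10⁻⁶ V.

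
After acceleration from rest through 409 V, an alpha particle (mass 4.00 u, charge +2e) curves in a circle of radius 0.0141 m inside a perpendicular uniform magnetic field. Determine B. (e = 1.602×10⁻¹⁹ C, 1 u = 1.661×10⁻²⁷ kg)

v = √(2|q|V/m) = √(2·3.204×10⁻¹⁹·409/6.644×10⁻²⁷) ≈ 1.986×10⁵ m/s.
B = mv/(|q|r) = (6.644×10⁻²⁷)(1.986×10⁵)/((3.204×10⁻¹⁹)(0.0141)) ≈ 0.292 T.

B ≈ 0.292 T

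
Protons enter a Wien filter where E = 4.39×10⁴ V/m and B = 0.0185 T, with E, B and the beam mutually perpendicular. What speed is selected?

v = 2.37×10⁶ m/s

Straight-line motion ⇒ electric and magnetic forces cancel, so E = vB.
v = E/B = 4.39×10⁴/0.0185 = 2.37×10⁶ m/s.
The result is independent of the particle's charge and mass.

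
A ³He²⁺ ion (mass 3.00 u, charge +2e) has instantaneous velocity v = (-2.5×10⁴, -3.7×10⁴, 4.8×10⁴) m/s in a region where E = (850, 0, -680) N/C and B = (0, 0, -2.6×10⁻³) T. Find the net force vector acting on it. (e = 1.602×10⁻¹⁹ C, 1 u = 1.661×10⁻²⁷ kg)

v×B = (96.2, -65.0, 0) N/C.
E + v×B = (946, -65.0, -680) N/C.
F = q(E + v×B) = (3.204×10⁻¹⁹ C)·(946, -65.0, -680) = (3.03×10⁻¹⁶, -2.08×10⁻¹⁷, -2.18×10⁻¹⁶) N.

F ≈ (3.03×10⁻¹⁶, -2.08×10⁻¹⁷, -2.18×10⁻¹⁶) N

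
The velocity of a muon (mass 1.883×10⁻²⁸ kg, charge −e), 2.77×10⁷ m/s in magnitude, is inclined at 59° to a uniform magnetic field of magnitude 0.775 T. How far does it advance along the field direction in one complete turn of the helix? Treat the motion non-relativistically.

p ≈ 0.136 m

v∥ = v cosθ = 2.77×10⁷·cos59° ≈ 1.427×10⁷ m/s.
T = 2πm/(|q|B) = 2π(1.883×10⁻²⁸)/((1.602×10⁻¹⁹)(0.775)) ≈ 9.529×10⁻⁹ s.
pitch = v∥ T = (1.427×10⁷)(9.529×10⁻⁹) ≈ 0.136 m.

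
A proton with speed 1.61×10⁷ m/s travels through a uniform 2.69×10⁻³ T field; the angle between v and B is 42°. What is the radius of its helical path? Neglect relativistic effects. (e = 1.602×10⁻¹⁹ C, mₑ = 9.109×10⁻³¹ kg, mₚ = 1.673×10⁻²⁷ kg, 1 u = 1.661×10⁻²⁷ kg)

v⊥ = v sinθ = 1.61×10⁷·sin42° ≈ 1.077×10⁷ m/s.
r = m v⊥/(|q|B) = (1.673×10⁻²⁷)(1.077×10⁷)/((1.602×10⁻¹⁹)(2.69×10⁻³)) ≈ 41.8 m.

r ≈ 41.8 m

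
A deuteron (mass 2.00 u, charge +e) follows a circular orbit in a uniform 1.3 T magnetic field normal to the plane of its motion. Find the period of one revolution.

The cyclotron period depends only on m, q, B: T = 2πm/(|q|B).
T = 2π(3.322×10⁻²⁷)/((1.602×10⁻¹⁹)(1.3)) ≈ 1.0×10⁻⁷ s.

T ≈ 1.0×10⁻⁷ s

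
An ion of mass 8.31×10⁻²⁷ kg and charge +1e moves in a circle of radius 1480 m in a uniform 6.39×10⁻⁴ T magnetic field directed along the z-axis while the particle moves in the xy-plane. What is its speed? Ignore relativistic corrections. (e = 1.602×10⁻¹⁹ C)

From |q|vB = mv²/r, v = |q|Br/m.
v = (1.602×10⁻¹⁹)(6.39×10⁻⁴)(1480)/8.31×10⁻²⁷ ≈ 1.82×10⁷ m/s.

v ≈ 1.82×10⁷ m/s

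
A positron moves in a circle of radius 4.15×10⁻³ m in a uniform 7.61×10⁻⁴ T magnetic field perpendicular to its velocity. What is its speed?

v ≈ 5.55×10⁵ m/s

From |q|vB = mv²/r, v = |q|Br/m.
v = (1.602×10⁻¹⁹)(7.61×10⁻⁴)(4.15×10⁻³)/9.109×10⁻³¹ ≈ 5.55×10⁵ m/s.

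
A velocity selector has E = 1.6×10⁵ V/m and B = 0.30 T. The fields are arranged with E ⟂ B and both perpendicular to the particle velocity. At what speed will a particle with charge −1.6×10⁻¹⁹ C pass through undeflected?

v = 5.3×10⁵ m/s

For undeflected motion the electric and magnetic forces balance: qE = qvB.
v = E/B = 1.6×10⁵/0.30 = 5.3×10⁵ m/s.
The result is independent of the particle's charge and mass.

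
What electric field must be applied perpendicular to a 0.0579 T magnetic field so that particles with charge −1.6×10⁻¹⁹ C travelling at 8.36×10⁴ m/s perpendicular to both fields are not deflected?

For straight-line motion qE = qvB, so E = vB.
E = 8.36×10⁴ × 0.0579 = 4840 V/m.

E = 4840 V/m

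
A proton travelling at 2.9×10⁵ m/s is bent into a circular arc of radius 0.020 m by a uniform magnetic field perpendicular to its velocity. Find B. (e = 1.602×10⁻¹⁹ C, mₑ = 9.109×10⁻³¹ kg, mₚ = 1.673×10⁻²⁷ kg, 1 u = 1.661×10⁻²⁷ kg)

B ≈ 0.15 T

From |q|vB = mv²/r, B = mv/(|q|r).
B = (1.673×10⁻²⁷)(2.9×10⁵)/((1.602×10⁻¹⁹)(0.020)) ≈ 0.15 T.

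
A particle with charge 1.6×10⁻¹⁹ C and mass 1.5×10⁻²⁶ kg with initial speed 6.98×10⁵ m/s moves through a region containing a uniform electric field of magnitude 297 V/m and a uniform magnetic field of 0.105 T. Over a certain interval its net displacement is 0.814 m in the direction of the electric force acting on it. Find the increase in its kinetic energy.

The magnetic force is always ⟂ v and does no work; only the electric force changes KE.
ΔKE = F_E · d = |q|E d = (1.6×10⁻¹⁹)(297)(0.814) ≈ 3.87×10⁻¹⁷ J.

ΔKE ≈ 3.87×10⁻¹⁷ J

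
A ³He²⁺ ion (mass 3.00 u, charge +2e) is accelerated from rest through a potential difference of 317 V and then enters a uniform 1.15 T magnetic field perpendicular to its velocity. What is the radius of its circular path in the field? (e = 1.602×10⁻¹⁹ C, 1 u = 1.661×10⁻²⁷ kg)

r ≈ 2.73×10⁻³ m

Acceleration: |q|V = ½mv² ⇒ v = √(2|q|V/m) = √(2·3.204×10⁻¹⁹·317/4.983×10⁻²⁷) ≈ 2.019×10⁵ m/s.
In the field: r = mv/(|q|B) = (4.983×10⁻²⁷)(2.019×10⁵)/((3.204×10⁻¹⁹)(1.15)) ≈ 2.73×10⁻³ m.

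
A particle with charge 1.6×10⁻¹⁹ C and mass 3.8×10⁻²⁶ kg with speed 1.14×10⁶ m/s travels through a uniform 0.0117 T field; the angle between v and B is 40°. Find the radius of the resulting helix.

r ≈ 14.9 m

v⊥ = v sinθ = 1.14×10⁶·sin40° ≈ 7.328×10⁵ m/s.
r = m v⊥/(|q|B) = (3.8×10⁻²⁶)(7.328×10⁵)/((1.6×10⁻¹⁹)(0.0117)) ≈ 14.9 m.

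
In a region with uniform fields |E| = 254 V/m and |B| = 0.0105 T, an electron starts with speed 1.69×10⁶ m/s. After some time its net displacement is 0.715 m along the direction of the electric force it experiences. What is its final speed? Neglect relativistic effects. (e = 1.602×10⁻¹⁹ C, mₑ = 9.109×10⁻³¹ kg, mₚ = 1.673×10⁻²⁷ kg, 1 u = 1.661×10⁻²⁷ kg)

B does no work; ΔKE = |q|E d.
½mv_f² = ½mv₀² + |q|Ed = ½(9.109×10⁻³¹)(1.69×10⁶)² + (1.602×10⁻¹⁹)(254)(0.715) ≈ 1.301×10⁻¹⁸ J + 2.909×10⁻¹⁷ J ≈ 3.039×10⁻¹⁷ J.
v_f = √(2·3.039×10⁻¹⁷/9.109×10⁻³¹) ≈ 8.17×10⁶ m/s.

v_f ≈ 8.17×10⁶ m/s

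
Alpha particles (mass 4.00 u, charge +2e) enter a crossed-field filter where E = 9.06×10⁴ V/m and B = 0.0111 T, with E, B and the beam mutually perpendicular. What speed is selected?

v = 8.16×10⁶ m/s

For undeflected motion the electric and magnetic forces balance: qE = qvB.
v = E/B = 9.06×10⁴/0.0111 = 8.16×10⁶ m/s.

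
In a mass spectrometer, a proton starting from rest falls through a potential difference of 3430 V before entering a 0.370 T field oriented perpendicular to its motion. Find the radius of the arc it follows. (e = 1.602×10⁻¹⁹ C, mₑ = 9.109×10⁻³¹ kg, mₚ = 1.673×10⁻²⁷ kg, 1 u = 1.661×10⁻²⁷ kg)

Acceleration: |q|V = ½mv² ⇒ v = √(2|q|V/m) = √(2·1.602×10⁻¹⁹·3430/1.673×10⁻²⁷) ≈ 8.105×10⁵ m/s.
In the field: r = mv/(|q|B) = (1.673×10⁻²⁷)(8.105×10⁵)/((1.602×10⁻¹⁹)(0.370)) ≈ 0.0229 m.

r ≈ 0.0229 m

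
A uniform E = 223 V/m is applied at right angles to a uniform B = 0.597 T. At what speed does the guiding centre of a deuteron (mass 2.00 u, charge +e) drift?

v_d ≈ 374 m/s

The steady drift has the magnetic force balancing the electric force, so v_d = E/B.
v_d = 223/0.597 = 374 m/s.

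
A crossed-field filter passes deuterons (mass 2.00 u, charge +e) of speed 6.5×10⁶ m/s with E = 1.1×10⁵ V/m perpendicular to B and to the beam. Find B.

Balance of forces in the selector: qE = qvB ⇒ B = E/v.
B = 1.1×10⁵/6.5×10⁶ = 0.017 T.

B = 0.017 T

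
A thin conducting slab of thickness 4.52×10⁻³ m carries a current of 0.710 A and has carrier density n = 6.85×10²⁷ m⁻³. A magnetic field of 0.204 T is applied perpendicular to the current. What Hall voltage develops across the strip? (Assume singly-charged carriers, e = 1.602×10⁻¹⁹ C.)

V_H ≈ 2.92×10⁻⁸ V

V_H = IB/(n e t).
V_H = (0.710)(0.204)/((6.85×10²⁷)(1.602×10⁻¹⁹)(4.52×10⁻³)) ≈ 2.92×10⁻⁸ V.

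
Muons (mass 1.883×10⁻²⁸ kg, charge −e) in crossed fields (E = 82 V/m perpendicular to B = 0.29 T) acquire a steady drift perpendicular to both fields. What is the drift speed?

The E×B drift speed is v_d = E/B.
v_d = 82/0.29 = 280 m/s.

v_d ≈ 280 m/s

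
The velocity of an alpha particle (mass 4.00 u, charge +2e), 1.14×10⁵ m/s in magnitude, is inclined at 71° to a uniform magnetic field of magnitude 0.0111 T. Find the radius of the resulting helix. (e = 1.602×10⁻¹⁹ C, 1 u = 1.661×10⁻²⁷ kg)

r ≈ 0.201 m

v⊥ = v sinθ = 1.14×10⁵·sin71° ≈ 1.078×10⁵ m/s.
r = m v⊥/(|q|B) = (6.644×10⁻²⁷)(1.078×10⁵)/((3.204×10⁻¹⁹)(0.0111)) ≈ 0.201 m.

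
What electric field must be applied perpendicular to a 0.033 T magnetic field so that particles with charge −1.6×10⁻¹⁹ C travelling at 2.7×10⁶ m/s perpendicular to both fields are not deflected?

For straight-line motion qE = qvB, so E = vB.
E = 2.7×10⁶ × 0.033 = 8.9×10⁴ V/m.

E = 8.9×10⁴ V/m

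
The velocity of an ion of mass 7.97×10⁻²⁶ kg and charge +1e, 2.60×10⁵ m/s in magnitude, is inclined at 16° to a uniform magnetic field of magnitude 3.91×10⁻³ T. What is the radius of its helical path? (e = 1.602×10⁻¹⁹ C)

r ≈ 9.12 m

v⊥ = v sinθ = 2.60×10⁵·sin16° ≈ 7.167×10⁴ m/s.
r = m v⊥/(|q|B) = (7.97×10⁻²⁶)(7.167×10⁴)/((1.602×10⁻¹⁹)(3.91×10⁻³)) ≈ 9.12 m.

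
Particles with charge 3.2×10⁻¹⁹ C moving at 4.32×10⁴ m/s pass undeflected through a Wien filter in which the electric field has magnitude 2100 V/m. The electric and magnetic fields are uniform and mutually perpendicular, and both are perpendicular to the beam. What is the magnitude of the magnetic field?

B = 0.0486 T

Balance of forces in the selector: qE = qvB ⇒ B = E/v.
B = 2100/4.32×10⁴ = 0.0486 T.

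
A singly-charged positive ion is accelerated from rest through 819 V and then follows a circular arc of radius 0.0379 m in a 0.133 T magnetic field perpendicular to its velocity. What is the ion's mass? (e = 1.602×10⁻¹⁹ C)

m ≈ 2.49×10⁻²⁷ kg

Combine |q|V = ½mv² and r = mv/(|q|B): eliminate v to get m = qB²r²/(2V).
m = (1.602×10⁻¹⁹)(0.133)²(0.0379)²/(2·819) ≈ 2.49×10⁻²⁷ kg.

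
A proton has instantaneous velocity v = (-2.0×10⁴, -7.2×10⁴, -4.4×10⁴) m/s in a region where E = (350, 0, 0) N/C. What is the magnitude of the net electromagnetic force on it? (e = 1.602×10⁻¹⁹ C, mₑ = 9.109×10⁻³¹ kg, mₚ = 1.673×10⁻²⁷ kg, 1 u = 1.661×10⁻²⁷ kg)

|F| ≈ 5.61×10⁻¹⁷ N

Only an electric field acts, so F = qE = (1.602×10⁻¹⁹ C)·(350, 0, 0) = (5.61×10⁻¹⁷, 0, 0) N.
|F| = 5.61×10⁻¹⁷ N.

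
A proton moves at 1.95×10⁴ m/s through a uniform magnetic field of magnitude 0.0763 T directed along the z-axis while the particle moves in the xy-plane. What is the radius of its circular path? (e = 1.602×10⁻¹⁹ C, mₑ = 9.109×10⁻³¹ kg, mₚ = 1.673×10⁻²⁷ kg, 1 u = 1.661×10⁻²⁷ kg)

The magnetic force provides the centripetal force: |q|vB = mv²/r.
r = mv/(|q|B) = (1.673×10⁻²⁷)(1.95×10⁴)/((1.602×10⁻¹⁹)(0.0763)) ≈ 2.67×10⁻³ m.

r ≈ 2.67×10⁻³ m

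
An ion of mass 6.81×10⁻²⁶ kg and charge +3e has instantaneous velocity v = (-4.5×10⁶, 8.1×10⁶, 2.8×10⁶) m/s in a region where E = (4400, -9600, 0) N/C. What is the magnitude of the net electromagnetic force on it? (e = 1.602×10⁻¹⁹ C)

|F| ≈ 5.08×10⁻¹⁵ N

Only an electric field acts, so F = qE = (4.806×10⁻¹⁹ C)·(4400, -9600, 0) = (2.11×10⁻¹⁵, -4.61×10⁻¹⁵, 0) N.
|F| = 5.08×10⁻¹⁵ N.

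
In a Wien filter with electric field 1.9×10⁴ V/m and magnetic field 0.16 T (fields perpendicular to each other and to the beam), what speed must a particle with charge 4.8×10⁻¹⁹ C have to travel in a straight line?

For undeflected motion the electric and magnetic forces balance: qE = qvB.
v = E/B = 1.9×10⁴/0.16 = 1.2×10⁵ m/s.

v = 1.2×10⁵ m/s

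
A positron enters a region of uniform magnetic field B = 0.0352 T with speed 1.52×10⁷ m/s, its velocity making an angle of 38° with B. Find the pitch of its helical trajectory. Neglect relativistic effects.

p ≈ 0.0122 m

v∥ = v cosθ = 1.52×10⁷·cos38° ≈ 1.198×10⁷ m/s.
T = 2πm/(|q|B) = 2π(9.109×10⁻³¹)/((1.602×10⁻¹⁹)(0.0352)) ≈ 1.015×10⁻⁹ s.
pitch = v∥ T = (1.198×10⁷)(1.015×10⁻⁹) ≈ 0.0122 m.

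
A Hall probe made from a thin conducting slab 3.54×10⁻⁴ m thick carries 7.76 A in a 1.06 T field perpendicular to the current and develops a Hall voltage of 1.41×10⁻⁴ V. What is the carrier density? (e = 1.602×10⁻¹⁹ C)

n ≈ 1.03×10²⁷ m⁻³

From V_H = IB/(n e t), n = IB/(V_H e t).
n = (7.76)(1.06)/((1.41×10⁻⁴)(1.602×10⁻¹⁹)(3.54×10⁻⁴)) ≈ 1.03×10²⁷ m⁻³.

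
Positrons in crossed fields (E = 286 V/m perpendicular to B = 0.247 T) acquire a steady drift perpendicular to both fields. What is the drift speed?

The E×B drift speed is v_d = E/B.
v_d = 286/0.247 = 1160 m/s.

v_d ≈ 1160 m/s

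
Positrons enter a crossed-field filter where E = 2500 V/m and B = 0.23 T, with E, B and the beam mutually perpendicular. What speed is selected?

Straight-line motion ⇒ electric and magnetic forces cancel, so E = vB.
v = E/B = 2500/0.23 = 1.1×10⁴ m/s.

v = 1.1×10⁴ m/s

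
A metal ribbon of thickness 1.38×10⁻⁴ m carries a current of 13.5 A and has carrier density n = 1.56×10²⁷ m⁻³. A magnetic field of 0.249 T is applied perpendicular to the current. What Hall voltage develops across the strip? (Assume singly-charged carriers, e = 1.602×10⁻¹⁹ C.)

V_H ≈ 9.75×10⁻⁵ V

V_H = IB/(n e t).
V_H = (13.5)(0.249)/((1.56×10²⁷)(1.602×10⁻¹⁹)(1.38×10⁻⁴)) ≈ 9.75×10⁻⁵ V.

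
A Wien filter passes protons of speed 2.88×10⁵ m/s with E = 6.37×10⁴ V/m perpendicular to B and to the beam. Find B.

Balance of forces in the selector: qE = qvB ⇒ B = E/v.
B = 6.37×10⁴/2.88×10⁵ = 0.221 T.

B = 0.221 T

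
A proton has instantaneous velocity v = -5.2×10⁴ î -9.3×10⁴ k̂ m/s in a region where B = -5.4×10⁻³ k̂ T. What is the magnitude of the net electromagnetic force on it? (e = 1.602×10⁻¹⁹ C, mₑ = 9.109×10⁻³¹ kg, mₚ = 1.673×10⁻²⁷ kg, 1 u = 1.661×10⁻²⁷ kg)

|F| ≈ 4.50×10⁻¹⁷ N

v×B = (0, -281, 0) N/C.
F = q v×B = (1.602×10⁻¹⁹ C)·(0, -281, 0) = (0, -4.50×10⁻¹⁷, 0) N.
|F| = 4.50×10⁻¹⁷ N.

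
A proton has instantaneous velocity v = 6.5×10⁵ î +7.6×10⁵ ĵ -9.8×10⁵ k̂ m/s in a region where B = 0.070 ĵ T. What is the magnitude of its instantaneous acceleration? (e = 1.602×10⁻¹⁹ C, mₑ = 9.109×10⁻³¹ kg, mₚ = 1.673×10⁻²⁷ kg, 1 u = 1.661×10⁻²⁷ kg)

|a| ≈ 7.88×10¹² m/s²

v×B = (6.86×10⁴, 0, 4.55×10⁴) N/C.
F = q v×B = (1.602×10⁻¹⁹ C)·(6.86×10⁴, 0, 4.55×10⁴) = (1.10×10⁻¹⁴, 0, 7.29×10⁻¹⁵) N.
|a| = |F|/m = 1.319×10⁻¹⁴/1.673×10⁻²⁷ ≈ 7.88×10¹² m/s².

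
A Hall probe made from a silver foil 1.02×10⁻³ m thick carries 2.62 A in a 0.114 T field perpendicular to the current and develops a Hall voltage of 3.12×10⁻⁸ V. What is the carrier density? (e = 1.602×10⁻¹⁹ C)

From V_H = IB/(n e t), n = IB/(V_H e t).
n = (2.62)(0.114)/((3.12×10⁻⁸)(1.602×10⁻¹⁹)(1.02×10⁻³)) ≈ 5.86×10²⁸ m⁻³.

n ≈ 5.86×10²⁸ m⁻³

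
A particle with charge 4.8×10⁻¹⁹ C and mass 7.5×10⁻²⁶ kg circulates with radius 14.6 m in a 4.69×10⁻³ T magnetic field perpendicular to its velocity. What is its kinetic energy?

v = |q|Br/m, then KE = ½mv² = (qBr)²/(2m).
v = (4.8×10⁻¹⁹)(4.69×10⁻³)(14.6)/7.5×10⁻²⁶ ≈ 4.382×10⁵ m/s.
KE = ½(7.5×10⁻²⁶)(4.382×10⁵)² ≈ 7.20×10⁻¹⁵ J.

KE ≈ 7.20×10⁻¹⁵ J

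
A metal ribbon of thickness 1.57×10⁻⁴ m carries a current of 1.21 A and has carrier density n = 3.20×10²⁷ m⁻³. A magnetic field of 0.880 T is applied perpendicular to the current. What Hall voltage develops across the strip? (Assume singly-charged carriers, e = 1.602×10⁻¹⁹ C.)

V_H = IB/(n e t).
V_H = (1.21)(0.880)/((3.20×10²⁷)(1.602×10⁻¹⁹)(1.57×10⁻⁴)) ≈ 1.32×10⁻⁵ V.

V_H ≈ 1.32×10⁻⁵ V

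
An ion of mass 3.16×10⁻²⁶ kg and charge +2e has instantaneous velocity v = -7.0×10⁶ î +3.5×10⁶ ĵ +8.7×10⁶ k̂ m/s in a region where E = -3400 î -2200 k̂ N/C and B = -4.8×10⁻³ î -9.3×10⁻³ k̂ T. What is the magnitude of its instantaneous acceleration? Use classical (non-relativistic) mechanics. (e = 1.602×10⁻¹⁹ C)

v×B = (-3.25×10⁴, -1.07×10⁵, 1.68×10⁴) N/C.
E + v×B = (-3.60×10⁴, -1.07×10⁵, 1.46×10⁴) N/C.
F = q(E + v×B) = (3.204×10⁻¹⁹ C)·(-3.60×10⁴, -1.07×10⁵, 1.46×10⁴) = (-1.15×10⁻¹⁴, -3.42×10⁻¹⁴, 4.68×10⁻¹⁵) N.
|a| = |F|/m = 3.643×10⁻¹⁴/3.16×10⁻²⁶ ≈ 1.15×10¹² m/s².

|a| ≈ 1.15×10¹² m/s²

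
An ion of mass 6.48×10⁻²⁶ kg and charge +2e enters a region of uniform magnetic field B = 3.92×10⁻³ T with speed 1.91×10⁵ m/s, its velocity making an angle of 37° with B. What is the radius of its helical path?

v⊥ = v sinθ = 1.91×10⁵·sin37° ≈ 1.149×10⁵ m/s.
r = m v⊥/(|q|B) = (6.48×10⁻²⁶)(1.149×10⁵)/((3.204×10⁻¹⁹)(3.92×10⁻³)) ≈ 5.93 m.

r ≈ 5.93 m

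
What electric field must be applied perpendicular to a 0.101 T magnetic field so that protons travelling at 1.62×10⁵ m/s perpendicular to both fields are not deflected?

E = 1.64×10⁴ V/m

For straight-line motion qE = qvB, so E = vB.
E = 1.62×10⁵ × 0.101 = 1.64×10⁴ V/m.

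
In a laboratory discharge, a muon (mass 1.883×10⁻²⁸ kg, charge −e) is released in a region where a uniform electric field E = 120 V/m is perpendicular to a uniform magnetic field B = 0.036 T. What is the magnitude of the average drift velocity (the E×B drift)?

v_d ≈ 3300 m/s

The E×B drift speed is v_d = E/B.
v_d = 120/0.036 = 3300 m/s.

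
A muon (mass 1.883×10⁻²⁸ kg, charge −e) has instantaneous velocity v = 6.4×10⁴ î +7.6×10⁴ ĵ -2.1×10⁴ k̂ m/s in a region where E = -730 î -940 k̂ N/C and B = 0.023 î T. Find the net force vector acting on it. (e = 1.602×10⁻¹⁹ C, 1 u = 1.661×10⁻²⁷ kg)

v×B = (0, -483, -1750) N/C.
E + v×B = (-730, -483, -2690) N/C.
F = q(E + v×B) = (−1.602×10⁻¹⁹ C)·(-730, -483, -2690) = (1.17×10⁻¹⁶, 7.74×10⁻¹⁷, 4.31×10⁻¹⁶) N.

F ≈ (1.17×10⁻¹⁶, 7.74×10⁻¹⁷, 4.31×10⁻¹⁶) N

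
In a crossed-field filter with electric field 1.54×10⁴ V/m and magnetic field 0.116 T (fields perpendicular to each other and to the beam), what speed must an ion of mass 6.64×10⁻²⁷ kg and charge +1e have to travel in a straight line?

Straight-line motion ⇒ electric and magnetic forces cancel, so E = vB.
v = E/B = 1.54×10⁴/0.116 = 1.33×10⁵ m/s.

v = 1.33×10⁵ m/s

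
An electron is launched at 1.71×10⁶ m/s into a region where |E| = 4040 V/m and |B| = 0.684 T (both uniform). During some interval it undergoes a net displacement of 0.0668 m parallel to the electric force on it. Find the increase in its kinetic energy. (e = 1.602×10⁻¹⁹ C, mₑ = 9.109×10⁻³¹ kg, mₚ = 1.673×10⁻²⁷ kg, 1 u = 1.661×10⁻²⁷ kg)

The magnetic force is always ⟂ v and does no work; only the electric force changes KE.
ΔKE = F_E · d = |q|E d = (1.602×10⁻¹⁹)(4040)(0.0668) ≈ 4.32×10⁻¹⁷ J.

ΔKE ≈ 4.32×10⁻¹⁷ J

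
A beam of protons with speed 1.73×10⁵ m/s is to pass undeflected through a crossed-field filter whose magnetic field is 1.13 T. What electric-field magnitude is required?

For straight-line motion qE = qvB, so E = vB.
E = 1.73×10⁵ × 1.13 = 1.95×10⁵ V/m.

E = 1.95×10⁵ V/m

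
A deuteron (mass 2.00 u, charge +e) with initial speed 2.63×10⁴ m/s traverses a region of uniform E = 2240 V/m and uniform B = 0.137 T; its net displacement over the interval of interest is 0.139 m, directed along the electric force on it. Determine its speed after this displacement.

v_f ≈ 1.75×10⁵ m/s

B does no work; ΔKE = |q|E d.
½mv_f² = ½mv₀² + |q|Ed = ½(3.322×10⁻²⁷)(2.63×10⁴)² + (1.602×10⁻¹⁹)(2240)(0.139) ≈ 1.149×10⁻¹⁸ J + 4.988×10⁻¹⁷ J ≈ 5.103×10⁻¹⁷ J.
v_f = √(2·5.103×10⁻¹⁷/3.322×10⁻²⁷) ≈ 1.75×10⁵ m/s.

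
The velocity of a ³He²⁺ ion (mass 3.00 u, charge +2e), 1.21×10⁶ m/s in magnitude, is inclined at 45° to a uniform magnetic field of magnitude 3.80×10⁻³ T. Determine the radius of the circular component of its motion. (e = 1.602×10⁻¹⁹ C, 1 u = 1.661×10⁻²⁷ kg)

v⊥ = v sinθ = 1.21×10⁶·sin45° ≈ 8.556×10⁵ m/s.
r = m v⊥/(|q|B) = (4.983×10⁻²⁷)(8.556×10⁵)/((3.204×10⁻¹⁹)(3.80×10⁻³)) ≈ 3.50 m.

r ≈ 3.50 m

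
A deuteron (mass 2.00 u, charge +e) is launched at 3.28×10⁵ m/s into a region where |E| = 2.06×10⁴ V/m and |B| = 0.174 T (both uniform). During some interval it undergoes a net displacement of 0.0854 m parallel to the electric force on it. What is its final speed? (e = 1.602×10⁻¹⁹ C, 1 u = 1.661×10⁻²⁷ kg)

B does no work; ΔKE = |q|E d.
½mv_f² = ½mv₀² + |q|Ed = ½(3.322×10⁻²⁷)(3.28×10⁵)² + (1.602×10⁻¹⁹)(2.06×10⁴)(0.0854) ≈ 1.787×10⁻¹⁶ J + 2.818×10⁻¹⁶ J ≈ 4.605×10⁻¹⁶ J.
v_f = √(2·4.605×10⁻¹⁶/3.322×10⁻²⁷) ≈ 5.27×10⁵ m/s.

v_f ≈ 5.27×10⁵ m/s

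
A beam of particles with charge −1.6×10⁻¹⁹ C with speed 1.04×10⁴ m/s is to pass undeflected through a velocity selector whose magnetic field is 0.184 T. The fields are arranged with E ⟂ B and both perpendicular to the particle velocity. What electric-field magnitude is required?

For straight-line motion qE = qvB, so E = vB.
E = 1.04×10⁴ × 0.184 = 1910 V/m.

E = 1910 V/m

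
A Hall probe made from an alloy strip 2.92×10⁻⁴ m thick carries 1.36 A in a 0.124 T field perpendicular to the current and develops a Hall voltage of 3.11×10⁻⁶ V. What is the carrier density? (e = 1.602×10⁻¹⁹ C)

n ≈ 1.16×10²⁷ m⁻³

From V_H = IB/(n e t), n = IB/(V_H e t).
n = (1.36)(0.124)/((3.11×10⁻⁶)(1.602×10⁻¹⁹)(2.92×10⁻⁴)) ≈ 1.16×10²⁷ m⁻³.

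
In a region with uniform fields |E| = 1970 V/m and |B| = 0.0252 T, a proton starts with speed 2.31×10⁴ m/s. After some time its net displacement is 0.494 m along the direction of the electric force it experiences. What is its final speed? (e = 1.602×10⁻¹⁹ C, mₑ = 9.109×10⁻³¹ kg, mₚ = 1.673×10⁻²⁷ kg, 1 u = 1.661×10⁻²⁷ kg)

v_f ≈ 4.32×10⁵ m/s

B does no work; ΔKE = |q|E d.
½mv_f² = ½mv₀² + |q|Ed = ½(1.673×10⁻²⁷)(2.31×10⁴)² + (1.602×10⁻¹⁹)(1970)(0.494) ≈ 4.464×10⁻¹⁹ J + 1.559×10⁻¹⁶ J ≈ 1.563×10⁻¹⁶ J.
v_f = √(2·1.563×10⁻¹⁶/1.673×10⁻²⁷) ≈ 4.32×10⁵ m/s.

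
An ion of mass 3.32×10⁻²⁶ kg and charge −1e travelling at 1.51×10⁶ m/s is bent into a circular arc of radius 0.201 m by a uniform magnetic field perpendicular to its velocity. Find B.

From |q|vB = mv²/r, B = mv/(|q|r).
B = (3.32×10⁻²⁶)(1.51×10⁶)/((1.602×10⁻¹⁹)(0.201)) ≈ 1.56 T.

B ≈ 1.56 T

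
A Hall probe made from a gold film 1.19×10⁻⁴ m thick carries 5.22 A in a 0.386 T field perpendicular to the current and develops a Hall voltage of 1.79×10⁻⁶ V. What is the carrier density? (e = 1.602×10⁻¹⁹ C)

n ≈ 5.90×10²⁸ m⁻³

From V_H = IB/(n e t), n = IB/(V_H e t).
n = (5.22)(0.386)/((1.79×10⁻⁶)(1.602×10⁻¹⁹)(1.19×10⁻⁴)) ≈ 5.90×10²⁸ m⁻³.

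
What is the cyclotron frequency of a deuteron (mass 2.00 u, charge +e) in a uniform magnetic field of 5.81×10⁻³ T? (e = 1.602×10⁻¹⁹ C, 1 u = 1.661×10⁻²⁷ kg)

f = |q|B/(2πm).
f = (1.602×10⁻¹⁹)(5.81×10⁻³)/(2π·3.322×10⁻²⁷) ≈ 4.46×10⁴ Hz.

f ≈ 4.46×10⁴ Hz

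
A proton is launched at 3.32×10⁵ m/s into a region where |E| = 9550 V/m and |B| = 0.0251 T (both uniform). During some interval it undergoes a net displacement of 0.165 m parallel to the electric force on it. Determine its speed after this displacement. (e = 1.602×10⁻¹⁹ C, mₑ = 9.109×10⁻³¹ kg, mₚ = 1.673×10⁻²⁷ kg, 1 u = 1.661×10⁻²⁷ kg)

B does no work; ΔKE = |q|E d.
½mv_f² = ½mv₀² + |q|Ed = ½(1.673×10⁻²⁷)(3.32×10⁵)² + (1.602×10⁻¹⁹)(9550)(0.165) ≈ 9.220×10⁻¹⁷ J + 2.524×10⁻¹⁶ J ≈ 3.446×10⁻¹⁶ J.
v_f = √(2·3.446×10⁻¹⁶/1.673×10⁻²⁷) ≈ 6.42×10⁵ m/s.

v_f ≈ 6.42×10⁵ m/s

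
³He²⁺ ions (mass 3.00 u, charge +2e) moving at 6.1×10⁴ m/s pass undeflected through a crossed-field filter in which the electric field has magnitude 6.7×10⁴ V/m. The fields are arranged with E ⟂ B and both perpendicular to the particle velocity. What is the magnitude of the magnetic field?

B = 1.1 T

Balance of forces in the selector: qE = qvB ⇒ B = E/v.
B = 6.7×10⁴/6.1×10⁴ = 1.1 T.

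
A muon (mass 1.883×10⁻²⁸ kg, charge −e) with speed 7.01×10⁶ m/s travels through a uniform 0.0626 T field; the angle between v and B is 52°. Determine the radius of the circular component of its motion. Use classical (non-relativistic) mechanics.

r ≈ 0.104 m

v⊥ = v sinθ = 7.01×10⁶·sin52° ≈ 5.524×10⁶ m/s.
r = m v⊥/(|q|B) = (1.883×10⁻²⁸)(5.524×10⁶)/((1.602×10⁻¹⁹)(0.0626)) ≈ 0.104 m.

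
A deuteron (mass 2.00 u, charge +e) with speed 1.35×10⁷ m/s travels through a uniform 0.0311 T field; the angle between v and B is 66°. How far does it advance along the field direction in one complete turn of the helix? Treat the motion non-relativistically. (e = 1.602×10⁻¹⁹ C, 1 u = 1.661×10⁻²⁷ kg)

v∥ = v cosθ = 1.35×10⁷·cos66° ≈ 5.491×10⁶ m/s.
T = 2πm/(|q|B) = 2π(3.322×10⁻²⁷)/((1.602×10⁻¹⁹)(0.0311)) ≈ 4.189×10⁻⁶ s.
pitch = v∥ T = (5.491×10⁶)(4.189×10⁻⁶) ≈ 23.0 m.

p ≈ 23.0 m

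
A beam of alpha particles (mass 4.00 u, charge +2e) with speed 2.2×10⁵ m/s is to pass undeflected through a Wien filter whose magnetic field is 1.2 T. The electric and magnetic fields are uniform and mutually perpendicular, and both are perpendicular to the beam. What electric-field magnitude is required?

For straight-line motion qE = qvB, so E = vB.
E = 2.2×10⁵ × 1.2 = 2.6×10⁵ V/m.

E = 2.6×10⁵ V/m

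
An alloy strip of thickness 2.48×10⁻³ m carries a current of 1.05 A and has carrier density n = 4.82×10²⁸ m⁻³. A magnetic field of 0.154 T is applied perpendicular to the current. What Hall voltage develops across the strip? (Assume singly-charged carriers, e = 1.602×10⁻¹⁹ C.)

V_H = IB/(n e t).
V_H = (1.05)(0.154)/((4.82×10²⁸)(1.602×10⁻¹⁹)(2.48×10⁻³)) ≈ 8.44×10⁻⁹ V.

V_H ≈ 8.44×10⁻⁹ V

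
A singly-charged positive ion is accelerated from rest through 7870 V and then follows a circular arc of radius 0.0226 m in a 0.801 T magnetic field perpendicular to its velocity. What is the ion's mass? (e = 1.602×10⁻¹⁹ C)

m ≈ 3.34×10⁻²⁷ kg

Combine |q|V = ½mv² and r = mv/(|q|B): eliminate v to get m = qB²r²/(2V).
m = (1.602×10⁻¹⁹)(0.801)²(0.0226)²/(2·7870) ≈ 3.34×10⁻²⁷ kg.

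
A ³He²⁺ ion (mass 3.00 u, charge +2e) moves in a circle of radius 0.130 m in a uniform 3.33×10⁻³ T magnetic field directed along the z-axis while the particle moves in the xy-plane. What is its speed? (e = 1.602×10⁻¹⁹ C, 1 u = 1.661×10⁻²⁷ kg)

v ≈ 2.78×10⁴ m/s

From |q|vB = mv²/r, v = |q|Br/m.
v = (3.204×10⁻¹⁹)(3.33×10⁻³)(0.130)/4.983×10⁻²⁷ ≈ 2.78×10⁴ m/s.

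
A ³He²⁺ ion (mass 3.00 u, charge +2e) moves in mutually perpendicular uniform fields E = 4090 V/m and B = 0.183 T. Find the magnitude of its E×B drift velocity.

The E×B drift speed is v_d = E/B.
v_d = 4090/0.183 = 2.23×10⁴ m/s.

v_d ≈ 2.23×10⁴ m/s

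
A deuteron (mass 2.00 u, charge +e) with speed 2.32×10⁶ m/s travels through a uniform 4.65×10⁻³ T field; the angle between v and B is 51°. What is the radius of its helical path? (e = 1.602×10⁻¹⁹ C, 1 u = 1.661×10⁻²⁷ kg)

v⊥ = v sinθ = 2.32×10⁶·sin51° ≈ 1.803×10⁶ m/s.
r = m v⊥/(|q|B) = (3.322×10⁻²⁷)(1.803×10⁶)/((1.602×10⁻¹⁹)(4.65×10⁻³)) ≈ 8.04 m.

r ≈ 8.04 m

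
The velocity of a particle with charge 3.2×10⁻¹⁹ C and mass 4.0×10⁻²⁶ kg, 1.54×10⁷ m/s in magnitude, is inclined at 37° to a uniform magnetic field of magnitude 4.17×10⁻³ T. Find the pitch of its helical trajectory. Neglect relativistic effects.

p ≈ 2320 m

v∥ = v cosθ = 1.54×10⁷·cos37° ≈ 1.230×10⁷ m/s.
T = 2πm/(|q|B) = 2π(4.0×10⁻²⁶)/((3.2×10⁻¹⁹)(4.17×10⁻³)) ≈ 1.883×10⁻⁴ s.
pitch = v∥ T = (1.230×10⁷)(1.883×10⁻⁴) ≈ 2320 m.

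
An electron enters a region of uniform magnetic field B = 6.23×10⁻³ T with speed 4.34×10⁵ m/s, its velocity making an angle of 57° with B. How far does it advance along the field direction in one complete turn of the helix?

p ≈ 1.36×10⁻³ m

v∥ = v cosθ = 4.34×10⁵·cos57° ≈ 2.364×10⁵ m/s.
T = 2πm/(|q|B) = 2π(9.109×10⁻³¹)/((1.602×10⁻¹⁹)(6.23×10⁻³)) ≈ 5.735×10⁻⁹ s.
pitch = v∥ T = (2.364×10⁵)(5.735×10⁻⁹) ≈ 1.36×10⁻³ m.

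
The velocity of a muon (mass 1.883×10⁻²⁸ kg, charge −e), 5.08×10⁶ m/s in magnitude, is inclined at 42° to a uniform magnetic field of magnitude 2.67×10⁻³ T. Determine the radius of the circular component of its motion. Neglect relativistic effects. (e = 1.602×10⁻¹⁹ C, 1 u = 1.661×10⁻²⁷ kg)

v⊥ = v sinθ = 5.08×10⁶·sin42° ≈ 3.399×10⁶ m/s.
r = m v⊥/(|q|B) = (1.883×10⁻²⁸)(3.399×10⁶)/((1.602×10⁻¹⁹)(2.67×10⁻³)) ≈ 1.50 m.

r ≈ 1.50 m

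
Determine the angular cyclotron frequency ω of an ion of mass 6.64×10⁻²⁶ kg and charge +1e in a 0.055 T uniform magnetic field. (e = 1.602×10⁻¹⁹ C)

ω = |q|B/m.
ω = (1.602×10⁻¹⁹)(0.055)/6.64×10⁻²⁶ ≈ 1.3×10⁵ rad/s.

ω ≈ 1.3×10⁵ rad/s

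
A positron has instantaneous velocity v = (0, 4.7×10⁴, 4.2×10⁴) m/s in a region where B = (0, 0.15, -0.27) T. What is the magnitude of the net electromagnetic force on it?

|F| ≈ 3.04×10⁻¹⁵ N

v×B = (-1.90×10⁴, 0, 0) N/C.
F = q v×B = (1.602×10⁻¹⁹ C)·(-1.90×10⁴, 0, 0) = (-3.04×10⁻¹⁵, 0, 0) N.
|F| = 3.04×10⁻¹⁵ N.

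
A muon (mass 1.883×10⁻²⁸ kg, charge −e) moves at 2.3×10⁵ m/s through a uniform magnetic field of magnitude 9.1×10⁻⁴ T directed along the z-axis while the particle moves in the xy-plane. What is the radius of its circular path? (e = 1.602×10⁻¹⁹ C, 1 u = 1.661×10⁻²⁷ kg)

r ≈ 0.30 m

The magnetic force provides the centripetal force: |q|vB = mv²/r.
r = mv/(|q|B) = (1.883×10⁻²⁸)(2.3×10⁵)/((1.602×10⁻¹⁹)(9.1×10⁻⁴)) ≈ 0.30 m.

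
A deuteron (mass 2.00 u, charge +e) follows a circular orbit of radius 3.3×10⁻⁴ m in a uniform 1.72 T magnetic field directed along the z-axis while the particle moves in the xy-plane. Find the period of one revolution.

The cyclotron period depends only on m, q, B: T = 2πm/(|q|B).
T = 2π(3.322×10⁻²⁷)/((1.602×10⁻¹⁹)(1.72)) ≈ 7.58×10⁻⁸ s.

T ≈ 7.58×10⁻⁸ s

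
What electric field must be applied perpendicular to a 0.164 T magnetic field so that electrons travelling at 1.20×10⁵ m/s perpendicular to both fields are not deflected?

E = 1.97×10⁴ V/m

For straight-line motion qE = qvB, so E = vB.
E = 1.20×10⁵ × 0.164 = 1.97×10⁴ V/m.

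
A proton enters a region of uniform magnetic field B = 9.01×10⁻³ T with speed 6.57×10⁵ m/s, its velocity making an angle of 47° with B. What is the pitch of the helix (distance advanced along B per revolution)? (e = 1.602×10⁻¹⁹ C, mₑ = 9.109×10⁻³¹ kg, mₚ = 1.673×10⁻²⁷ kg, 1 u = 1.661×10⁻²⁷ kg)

v∥ = v cosθ = 6.57×10⁵·cos47° ≈ 4.481×10⁵ m/s.
T = 2πm/(|q|B) = 2π(1.673×10⁻²⁷)/((1.602×10⁻¹⁹)(9.01×10⁻³)) ≈ 7.283×10⁻⁶ s.
pitch = v∥ T = (4.481×10⁵)(7.283×10⁻⁶) ≈ 3.26 m.

p ≈ 3.26 m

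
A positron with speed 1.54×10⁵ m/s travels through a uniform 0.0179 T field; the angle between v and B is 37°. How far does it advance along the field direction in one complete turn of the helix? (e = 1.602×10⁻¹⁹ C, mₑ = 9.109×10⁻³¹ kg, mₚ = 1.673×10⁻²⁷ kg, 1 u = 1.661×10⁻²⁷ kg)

p ≈ 2.45×10⁻⁴ m

v∥ = v cosθ = 1.54×10⁵·cos37° ≈ 1.230×10⁵ m/s.
T = 2πm/(|q|B) = 2π(9.109×10⁻³¹)/((1.602×10⁻¹⁹)(0.0179)) ≈ 1.996×10⁻⁹ s.
pitch = v∥ T = (1.230×10⁵)(1.996×10⁻⁹) ≈ 2.45×10⁻⁴ m.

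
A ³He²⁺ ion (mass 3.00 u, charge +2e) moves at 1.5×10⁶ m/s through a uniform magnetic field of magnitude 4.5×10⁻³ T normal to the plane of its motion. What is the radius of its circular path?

r ≈ 5.2 m

The magnetic force provides the centripetal force: |q|vB = mv²/r.
r = mv/(|q|B) = (4.983×10⁻²⁷)(1.5×10⁶)/((3.204×10⁻¹⁹)(4.5×10⁻³)) ≈ 5.2 m.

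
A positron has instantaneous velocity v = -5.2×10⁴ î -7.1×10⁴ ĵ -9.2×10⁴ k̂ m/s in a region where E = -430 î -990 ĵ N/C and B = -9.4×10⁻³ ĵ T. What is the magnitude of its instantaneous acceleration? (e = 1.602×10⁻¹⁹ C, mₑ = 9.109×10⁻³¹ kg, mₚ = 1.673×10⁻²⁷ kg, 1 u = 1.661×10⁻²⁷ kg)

|a| ≈ 2.99×10¹⁴ m/s²

v×B = (-865, 0, 489) N/C.
E + v×B = (-1290, -990, 489) N/C.
F = q(E + v×B) = (1.602×10⁻¹⁹ C)·(-1290, -990, 489) = (-2.07×10⁻¹⁶, -1.59×10⁻¹⁶, 7.83×10⁻¹⁷) N.
|a| = |F|/m = 2.726×10⁻¹⁶/9.109×10⁻³¹ ≈ 2.99×10¹⁴ m/s².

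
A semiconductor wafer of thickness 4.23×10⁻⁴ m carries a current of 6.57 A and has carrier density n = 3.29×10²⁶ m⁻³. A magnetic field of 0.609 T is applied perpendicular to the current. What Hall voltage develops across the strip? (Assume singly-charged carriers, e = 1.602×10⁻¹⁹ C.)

V_H = IB/(n e t).
V_H = (6.57)(0.609)/((3.29×10²⁶)(1.602×10⁻¹⁹)(4.23×10⁻⁴)) ≈ 1.79×10⁻⁴ V.

V_H ≈ 1.79×10⁻⁴ V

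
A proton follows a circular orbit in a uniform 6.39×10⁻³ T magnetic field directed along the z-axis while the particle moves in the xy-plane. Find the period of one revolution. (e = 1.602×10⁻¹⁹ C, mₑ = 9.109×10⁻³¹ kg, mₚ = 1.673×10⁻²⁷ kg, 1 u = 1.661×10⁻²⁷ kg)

The cyclotron period depends only on m, q, B: T = 2πm/(|q|B).
T = 2π(1.673×10⁻²⁷)/((1.602×10⁻¹⁹)(6.39×10⁻³)) ≈ 1.03×10⁻⁵ s.

T ≈ 1.03×10⁻⁵ s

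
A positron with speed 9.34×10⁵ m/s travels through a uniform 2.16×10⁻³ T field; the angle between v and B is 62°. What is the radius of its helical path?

v⊥ = v sinθ = 9.34×10⁵·sin62° ≈ 8.247×10⁵ m/s.
r = m v⊥/(|q|B) = (9.109×10⁻³¹)(8.247×10⁵)/((1.602×10⁻¹⁹)(2.16×10⁻³)) ≈ 2.17×10⁻³ m.

r ≈ 2.17×10⁻³ m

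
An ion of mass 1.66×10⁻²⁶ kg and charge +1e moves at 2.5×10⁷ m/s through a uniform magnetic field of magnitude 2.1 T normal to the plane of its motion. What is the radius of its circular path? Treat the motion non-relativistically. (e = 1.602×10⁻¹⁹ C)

The magnetic force provides the centripetal force: |q|vB = mv²/r.
r = mv/(|q|B) = (1.66×10⁻²⁶)(2.5×10⁷)/((1.602×10⁻¹⁹)(2.1)) ≈ 1.2 m.

r ≈ 1.2 m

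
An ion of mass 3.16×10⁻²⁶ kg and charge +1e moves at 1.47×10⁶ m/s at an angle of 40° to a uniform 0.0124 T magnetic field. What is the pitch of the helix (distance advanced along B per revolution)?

v∥ = v cosθ = 1.47×10⁶·cos40° ≈ 1.126×10⁶ m/s.
T = 2πm/(|q|B) = 2π(3.16×10⁻²⁶)/((1.602×10⁻¹⁹)(0.0124)) ≈ 9.995×10⁻⁵ s.
pitch = v∥ T = (1.126×10⁶)(9.995×10⁻⁵) ≈ 113 m.

p ≈ 113 m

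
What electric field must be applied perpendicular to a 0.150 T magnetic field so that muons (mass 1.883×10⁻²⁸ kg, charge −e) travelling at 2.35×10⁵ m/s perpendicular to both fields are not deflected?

E = 3.52×10⁴ V/m

For straight-line motion qE = qvB, so E = vB.
E = 2.35×10⁵ × 0.150 = 3.52×10⁴ V/m.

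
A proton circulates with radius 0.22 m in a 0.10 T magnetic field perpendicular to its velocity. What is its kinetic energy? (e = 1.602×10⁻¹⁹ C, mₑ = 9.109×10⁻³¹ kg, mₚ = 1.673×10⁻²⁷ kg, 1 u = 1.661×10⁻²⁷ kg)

v = |q|Br/m, then KE = ½mv² = (qBr)²/(2m).
v = (1.602×10⁻¹⁹)(0.10)(0.22)/1.673×10⁻²⁷ ≈ 2.107×10⁶ m/s.
KE = ½(1.673×10⁻²⁷)(2.107×10⁶)² ≈ 3.7×10⁻¹⁵ J.

KE ≈ 3.7×10⁻¹⁵ J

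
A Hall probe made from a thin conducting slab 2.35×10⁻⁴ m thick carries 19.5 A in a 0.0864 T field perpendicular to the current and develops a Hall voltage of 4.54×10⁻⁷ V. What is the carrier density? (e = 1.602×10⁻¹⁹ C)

From V_H = IB/(n e t), n = IB/(V_H e t).
n = (19.5)(0.0864)/((4.54×10⁻⁷)(1.602×10⁻¹⁹)(2.35×10⁻⁴)) ≈ 9.86×10²⁸ m⁻³.

n ≈ 9.86×10²⁸ m⁻³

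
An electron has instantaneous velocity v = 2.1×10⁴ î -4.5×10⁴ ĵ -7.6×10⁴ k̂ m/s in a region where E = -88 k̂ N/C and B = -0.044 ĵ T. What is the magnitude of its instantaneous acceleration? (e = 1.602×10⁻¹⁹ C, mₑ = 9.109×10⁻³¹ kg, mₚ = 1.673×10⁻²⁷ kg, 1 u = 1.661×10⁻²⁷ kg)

v×B = (-3340, 0, -924) N/C.
E + v×B = (-3340, 0, -1010) N/C.
F = q(E + v×B) = (−1.602×10⁻¹⁹ C)·(-3340, 0, -1010) = (5.36×10⁻¹⁶, 0, 1.62×10⁻¹⁶) N.
|a| = |F|/m = 5.597×10⁻¹⁶/9.109×10⁻³¹ ≈ 6.14×10¹⁴ m/s².

|a| ≈ 6.14×10¹⁴ m/s²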